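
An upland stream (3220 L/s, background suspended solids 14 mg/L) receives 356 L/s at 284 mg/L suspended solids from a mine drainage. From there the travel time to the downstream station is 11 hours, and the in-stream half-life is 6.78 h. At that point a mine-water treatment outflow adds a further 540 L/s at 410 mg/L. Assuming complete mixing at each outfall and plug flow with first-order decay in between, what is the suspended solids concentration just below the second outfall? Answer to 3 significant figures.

65.3 mg/L

Flow-weighted average: C = (3220·14.00 + 356.0·284.0) / 3576 = 146200/3576 = 40.88 mg/L; combined flow 3576 L/s.
Half-life 6.78 h → k = ln 2 / 6.78 = 0.1022 h⁻¹ = 2.454 d⁻¹.
Decay over the reach: 40.88·exp(−kt) = 40.88·0.3248 = 13.28 mg/L.
Second outfall: C = (3576·13.28 + 540.0·410.0)/4116 = 65.33 mg/L.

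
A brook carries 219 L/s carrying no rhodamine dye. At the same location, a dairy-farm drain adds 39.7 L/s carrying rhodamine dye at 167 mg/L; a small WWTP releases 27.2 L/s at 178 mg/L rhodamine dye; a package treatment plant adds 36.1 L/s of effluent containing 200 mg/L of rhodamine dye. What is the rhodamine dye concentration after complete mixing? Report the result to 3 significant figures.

Flow-weighted average: C = (219.0·0 + 39.70·167.0 + 27.20·178.0 + 36.10·200.0) / 322.0 = 18690/322.0 = 58.05 mg/L.

58.0 mg/L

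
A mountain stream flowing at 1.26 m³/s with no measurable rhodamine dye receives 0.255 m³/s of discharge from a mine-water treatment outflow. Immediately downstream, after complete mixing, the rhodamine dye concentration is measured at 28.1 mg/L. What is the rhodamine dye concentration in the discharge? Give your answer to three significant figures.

167 mg/L

Mass balance: 1.260·0 + 0.2550·Cₑ = 1.515·28.10
→ Cₑ = (1.515·28.10 − 1.260·0) / 0.2550 = 166.9 mg/L.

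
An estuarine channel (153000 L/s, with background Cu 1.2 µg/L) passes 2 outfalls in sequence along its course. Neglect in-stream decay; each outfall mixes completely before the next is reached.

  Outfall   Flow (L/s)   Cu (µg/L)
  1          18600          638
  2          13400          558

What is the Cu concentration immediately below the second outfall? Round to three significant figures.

After outfall 1: Q = 153000 + 18600 = 171600 L/s; C = (153000·1.200 + 18600·638.0)/171600 = 70.22 µg/L.
After outfall 2: Q = 171600 + 13400 = 185000 L/s; C = (171600·70.22 + 13400·558.0)/185000 = 105.6 µg/L.

106 µg/L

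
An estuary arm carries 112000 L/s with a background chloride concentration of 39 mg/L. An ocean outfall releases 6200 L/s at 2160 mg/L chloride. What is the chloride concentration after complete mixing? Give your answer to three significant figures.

150 mg/L

Mixed concentration C = ΣQC/ΣQ = (112000·39.00 + 6200·2160) / 118200 = 17760000/118200 = 150.3 mg/L.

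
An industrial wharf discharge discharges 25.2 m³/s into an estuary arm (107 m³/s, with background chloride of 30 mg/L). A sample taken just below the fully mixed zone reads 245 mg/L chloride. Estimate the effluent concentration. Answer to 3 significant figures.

1160 mg/L

Mass balance: 107.0·30.00 + 25.20·Cₑ = 132.2·245.0
→ Cₑ = (132.2·245.0 − 107.0·30.00) / 25.20 = 1158 mg/L.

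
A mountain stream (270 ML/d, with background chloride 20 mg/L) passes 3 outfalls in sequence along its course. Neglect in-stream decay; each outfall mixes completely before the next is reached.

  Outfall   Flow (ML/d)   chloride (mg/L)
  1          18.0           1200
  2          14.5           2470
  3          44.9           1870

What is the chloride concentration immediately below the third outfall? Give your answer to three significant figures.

423 mg/L

After outfall 1: Q = 270.0 + 18.00 = 288.0 ML/d; C = (270.0·20.00 + 18.00·1200)/288.0 = 93.75 mg/L.
After outfall 2: Q = 288.0 + 14.50 = 302.5 ML/d; C = (288.0·93.75 + 14.50·2470)/302.5 = 207.7 mg/L.
After outfall 3: Q = 302.5 + 44.90 = 347.4 ML/d; C = (302.5·207.7 + 44.90·1870)/347.4 = 422.5 mg/L.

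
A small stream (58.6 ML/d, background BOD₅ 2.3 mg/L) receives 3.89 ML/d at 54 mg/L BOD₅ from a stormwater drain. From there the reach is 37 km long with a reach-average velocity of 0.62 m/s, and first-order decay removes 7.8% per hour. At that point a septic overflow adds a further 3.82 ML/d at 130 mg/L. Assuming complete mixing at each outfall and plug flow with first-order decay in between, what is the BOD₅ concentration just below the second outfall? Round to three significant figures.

Mixed concentration C = ΣQC/ΣQ = (58.60·2.300 + 3.890·54.00) / 62.49 = 344.8/62.49 = 5.518 mg/L; combined flow 62.49 ML/d.
Travel time t = 37·1000 / 0.62 = 59680 s = 16.58 h.
7.8%/h lost → k = −ln(1 − 0.078) = 0.08121 h⁻¹.
Applying C = C₀e^(−kt): 5.518 × 0.2602 = 1.436 mg/L.
Second outfall: C = (62.49·1.436 + 3.820·130.0)/66.31 = 8.842 mg/L.

8.84 mg/L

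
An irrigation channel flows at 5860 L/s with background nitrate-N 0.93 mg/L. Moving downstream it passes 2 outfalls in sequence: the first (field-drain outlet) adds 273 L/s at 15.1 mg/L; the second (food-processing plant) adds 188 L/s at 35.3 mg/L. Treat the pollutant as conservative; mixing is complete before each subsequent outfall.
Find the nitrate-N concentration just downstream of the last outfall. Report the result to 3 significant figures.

2.56 mg/L

After outfall 1: Q = 5860 + 273.0 = 6133 L/s; C = (5860·0.9300 + 273.0·15.10)/6133 = 1.561 mg/L.
After outfall 2: Q = 6133 + 188.0 = 6321 L/s; C = (6133·1.561 + 188.0·35.30)/6321 = 2.564 mg/L.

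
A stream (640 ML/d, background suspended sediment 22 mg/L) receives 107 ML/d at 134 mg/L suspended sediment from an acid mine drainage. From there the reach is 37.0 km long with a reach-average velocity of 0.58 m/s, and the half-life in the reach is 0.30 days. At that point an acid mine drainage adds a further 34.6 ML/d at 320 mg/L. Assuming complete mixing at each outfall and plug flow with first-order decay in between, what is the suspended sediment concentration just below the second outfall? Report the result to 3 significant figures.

After mixing, C = (640.0·22.00 + 107.0·134.0) / 747.0 = 28420/747.0 = 38.04 mg/L; combined flow 747.0 ML/d.
Travel time t = 37.0·1000 / 0.58 = 63790 s = 17.72 h.
Half-life 0.30 d → k = ln 2 / 0.30 = 2.310 d⁻¹.
After decay, C = 38.04 × e^(−kt) = 38.04 × 0.1816 = 6.909 mg/L.
At the second outfall, C = (747.0·6.909 + 34.60·320.0) / (747.0 + 34.60) = 20.77 mg/L.

20.8 mg/L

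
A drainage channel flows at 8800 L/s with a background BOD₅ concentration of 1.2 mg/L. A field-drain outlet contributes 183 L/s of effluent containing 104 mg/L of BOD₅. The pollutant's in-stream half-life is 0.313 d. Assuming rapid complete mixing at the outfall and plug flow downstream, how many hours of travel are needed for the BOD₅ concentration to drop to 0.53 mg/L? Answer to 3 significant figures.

Flow-weighted average: C = (8800·1.200 + 183.0·104.0) / 8983 = 29590/8983 = 3.294 mg/L.
Half-life 0.313 d → k = ln 2 / 0.313 = 2.215 d⁻¹.
3.294·exp(−k·t) = 0.53 → t = ln(3.294/0.53)/k = 71280 s = 19.80 h.

19.8 h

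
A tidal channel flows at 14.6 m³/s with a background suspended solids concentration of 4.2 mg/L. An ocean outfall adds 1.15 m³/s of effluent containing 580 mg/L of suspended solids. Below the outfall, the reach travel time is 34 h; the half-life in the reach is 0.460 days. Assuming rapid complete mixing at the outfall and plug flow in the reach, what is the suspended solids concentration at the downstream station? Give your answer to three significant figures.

Conservation of mass: C = (14.60·4.200 + 1.150·580.0) / 15.75 = 728.3/15.75 = 46.24 mg/L.
Half-life 0.460 d → k = ln 2 / 0.460 = 1.507 d⁻¹.
First-order decay: C = 46.24·exp(−k·t) = 46.24·0.1183 = 5.470 mg/L.

5.47 mg/L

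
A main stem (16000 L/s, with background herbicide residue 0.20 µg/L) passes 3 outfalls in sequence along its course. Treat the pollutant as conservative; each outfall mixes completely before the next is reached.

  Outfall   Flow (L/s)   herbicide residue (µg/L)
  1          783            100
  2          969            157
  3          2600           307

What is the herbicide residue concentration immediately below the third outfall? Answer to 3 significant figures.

After outfall 1: Q = 16000 + 783.0 = 16780 L/s; C = (16000·0.2000 + 783.0·100.0)/16780 = 4.856 µg/L.
After outfall 2: Q = 16780 + 969.0 = 17750 L/s; C = (16780·4.856 + 969.0·157.0)/17750 = 13.16 µg/L.
After outfall 3: Q = 17750 + 2600 = 20350 L/s; C = (17750·13.16 + 2600·307.0)/20350 = 50.70 µg/L.

50.7 µg/L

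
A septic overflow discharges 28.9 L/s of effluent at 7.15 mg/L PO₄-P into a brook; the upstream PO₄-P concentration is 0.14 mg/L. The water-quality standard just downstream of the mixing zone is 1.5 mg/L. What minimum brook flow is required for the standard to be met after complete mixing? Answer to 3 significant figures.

120 L/s

Set C_mix = 1.5: (Q·0.1400 + 28.90·7.150) / (Q + 28.90) = 1.5
→ Q = 28.90·(7.150 − 1.5)/(1.5 − 0.1400) = 120.1 L/s.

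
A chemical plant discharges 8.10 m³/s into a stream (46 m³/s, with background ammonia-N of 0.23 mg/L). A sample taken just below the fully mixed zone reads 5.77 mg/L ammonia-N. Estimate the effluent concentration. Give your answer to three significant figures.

37.2 mg/L

Mass balance: 46.00·0.2300 + 8.100·Cₑ = 54.10·5.770
→ Cₑ = (54.10·5.770 − 46.00·0.2300) / 8.100 = 37.23 mg/L.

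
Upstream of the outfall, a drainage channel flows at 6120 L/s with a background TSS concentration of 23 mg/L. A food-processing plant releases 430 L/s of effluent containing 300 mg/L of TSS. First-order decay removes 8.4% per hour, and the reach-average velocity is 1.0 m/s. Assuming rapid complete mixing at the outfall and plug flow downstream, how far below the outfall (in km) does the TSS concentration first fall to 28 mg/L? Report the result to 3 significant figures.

15.8 km

Mixed concentration C = ΣQC/ΣQ = (6120·23.00 + 430.0·300.0) / 6550 = 269800/6550 = 41.18 mg/L.
8.4%/h lost → k = −ln(1 − 0.084) = 0.08774 h⁻¹.
Set 41.18·exp(−k·t) = 28 → t = ln(41.18/28)/k = 15830 s = 4.398 h.
Distance = v·t = 1.0·15830 = 15830 m = 15.83 km.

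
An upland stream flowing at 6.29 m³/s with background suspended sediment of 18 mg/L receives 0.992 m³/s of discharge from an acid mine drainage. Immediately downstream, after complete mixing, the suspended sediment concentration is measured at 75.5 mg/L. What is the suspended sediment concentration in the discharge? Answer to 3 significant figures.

Mass balance: 6.290·18.00 + 0.9920·Cₑ = 7.282·75.50
→ Cₑ = (7.282·75.50 − 6.290·18.00) / 0.9920 = 440.1 mg/L.

440 mg/L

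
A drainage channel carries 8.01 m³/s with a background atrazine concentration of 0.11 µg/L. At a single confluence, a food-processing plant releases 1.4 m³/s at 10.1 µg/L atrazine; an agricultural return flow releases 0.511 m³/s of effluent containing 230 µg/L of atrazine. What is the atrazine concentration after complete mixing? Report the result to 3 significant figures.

13.4 µg/L

After mixing, C = (8.010·0.1100 + 1.400·10.10 + 0.5110·230.0) / 9.921 = 132.6/9.921 = 13.36 µg/L.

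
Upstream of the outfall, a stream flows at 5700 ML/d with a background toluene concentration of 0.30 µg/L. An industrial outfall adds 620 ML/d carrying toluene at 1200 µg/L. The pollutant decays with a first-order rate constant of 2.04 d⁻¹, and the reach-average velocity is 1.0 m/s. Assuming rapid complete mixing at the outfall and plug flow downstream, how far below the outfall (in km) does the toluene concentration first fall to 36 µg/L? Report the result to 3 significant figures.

50.3 km

Conservation of mass: C = (5700·0.3000 + 620.0·1200) / 6320 = 745700/6320 = 118.0 µg/L.
Set 118.0·exp(−k·t) = 36 → t = ln(118.0/36)/k = 50280 s = 13.97 h.
Distance = v·t = 1.0·50280 = 50280 m = 50.28 km.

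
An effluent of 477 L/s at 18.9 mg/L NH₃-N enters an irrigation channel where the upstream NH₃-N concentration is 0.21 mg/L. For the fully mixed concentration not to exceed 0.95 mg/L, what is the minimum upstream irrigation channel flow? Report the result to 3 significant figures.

Set C_mix = 0.95: (Q·0.2100 + 477.0·18.90) / (Q + 477.0) = 0.95
→ Q = 477.0·(18.90 − 0.95)/(0.95 − 0.2100) = 11570 L/s.

11600 L/s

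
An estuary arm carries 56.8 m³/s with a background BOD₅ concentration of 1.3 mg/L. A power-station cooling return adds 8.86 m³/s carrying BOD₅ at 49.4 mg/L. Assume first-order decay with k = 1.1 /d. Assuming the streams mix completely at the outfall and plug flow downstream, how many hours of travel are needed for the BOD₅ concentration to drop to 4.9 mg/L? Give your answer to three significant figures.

Mass balance: C = (56.80·1.300 + 8.860·49.40) / 65.66 = 511.5/65.66 = 7.790 mg/L.
7.790·exp(−k·t) = 4.9 → t = ln(7.790/4.9)/k = 36420 s = 10.12 h.

10.1 h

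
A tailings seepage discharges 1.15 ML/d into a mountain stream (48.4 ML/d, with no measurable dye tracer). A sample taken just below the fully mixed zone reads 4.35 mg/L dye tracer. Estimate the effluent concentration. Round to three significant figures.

187 mg/L

Mass balance: 48.40·0 + 1.150·Cₑ = 49.55·4.350
→ Cₑ = (49.55·4.350 − 48.40·0) / 1.150 = 187.4 mg/L.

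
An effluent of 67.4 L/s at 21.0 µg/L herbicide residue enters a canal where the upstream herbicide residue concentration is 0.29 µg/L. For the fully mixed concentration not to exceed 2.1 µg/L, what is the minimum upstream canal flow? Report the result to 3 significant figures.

704 L/s

Set C_mix = 2.1: (Q·0.2900 + 67.40·21.00) / (Q + 67.40) = 2.1
→ Q = 67.40·(21.00 − 2.1)/(2.1 − 0.2900) = 703.8 L/s.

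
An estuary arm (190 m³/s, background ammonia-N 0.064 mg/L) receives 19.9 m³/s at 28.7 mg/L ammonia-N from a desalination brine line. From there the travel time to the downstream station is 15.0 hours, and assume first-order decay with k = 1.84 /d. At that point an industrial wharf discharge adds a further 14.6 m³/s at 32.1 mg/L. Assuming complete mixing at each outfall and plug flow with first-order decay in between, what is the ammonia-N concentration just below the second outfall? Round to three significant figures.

2.91 mg/L

Mixed concentration C = ΣQC/ΣQ = (190.0·0.06400 + 19.90·28.70) / 209.9 = 583.3/209.9 = 2.779 mg/L; combined flow 209.9 m³/s.
Applying C = C₀e^(−kt): 2.779 × 0.3166 = 0.8799 mg/L.
Second outfall: C = (209.9·0.8799 + 14.60·32.10)/224.5 = 2.910 mg/L.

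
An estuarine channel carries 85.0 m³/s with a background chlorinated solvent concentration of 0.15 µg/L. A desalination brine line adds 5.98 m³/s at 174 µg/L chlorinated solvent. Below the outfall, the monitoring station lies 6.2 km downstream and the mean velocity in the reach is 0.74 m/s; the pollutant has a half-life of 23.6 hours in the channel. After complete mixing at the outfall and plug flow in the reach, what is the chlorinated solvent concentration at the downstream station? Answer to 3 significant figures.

After mixing, C = (85.00·0.1500 + 5.980·174.0) / 90.98 = 1053/90.98 = 11.58 µg/L.
Travel time t = 6.2·1000 / 0.74 = 8378 s = 2.327 h.
Half-life 23.6 h → k = ln 2 / 23.6 = 0.02937 h⁻¹ = 0.7049 d⁻¹.
First-order decay: C = 11.58·exp(−k·t) = 11.58·0.9339 = 10.81 µg/L.

10.8 µg/L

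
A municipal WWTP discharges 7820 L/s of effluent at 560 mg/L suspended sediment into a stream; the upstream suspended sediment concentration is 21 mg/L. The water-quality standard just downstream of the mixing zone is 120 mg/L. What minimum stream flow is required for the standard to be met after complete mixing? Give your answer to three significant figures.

34800 L/s

Set C_mix = 120: (Q·21.00 + 7820·560.0) / (Q + 7820) = 120
→ Q = 7820·(560.0 − 120)/(120 − 21.00) = 34760 L/s.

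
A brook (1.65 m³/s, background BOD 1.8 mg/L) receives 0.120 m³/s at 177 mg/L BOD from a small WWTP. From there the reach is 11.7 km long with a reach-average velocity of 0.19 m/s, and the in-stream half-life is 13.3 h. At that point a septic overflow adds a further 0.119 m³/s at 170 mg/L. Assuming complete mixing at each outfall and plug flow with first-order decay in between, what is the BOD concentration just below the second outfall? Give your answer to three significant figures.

Mixed concentration C = ΣQC/ΣQ = (1.650·1.800 + 0.1200·177.0) / 1.770 = 24.21/1.770 = 13.68 mg/L; combined flow 1.770 m³/s.
Travel time t = 11.7·1000 / 0.19 = 61580 s = 17.11 h.
Half-life 13.3 h → k = ln 2 / 13.3 = 0.05212 h⁻¹ = 1.251 d⁻¹.
After decay, C = 13.68 × e^(−kt) = 13.68 × 0.4101 = 5.609 mg/L.
Second outfall: C = (1.770·5.609 + 0.1190·170.0)/1.889 = 15.96 mg/L.

16.0 mg/L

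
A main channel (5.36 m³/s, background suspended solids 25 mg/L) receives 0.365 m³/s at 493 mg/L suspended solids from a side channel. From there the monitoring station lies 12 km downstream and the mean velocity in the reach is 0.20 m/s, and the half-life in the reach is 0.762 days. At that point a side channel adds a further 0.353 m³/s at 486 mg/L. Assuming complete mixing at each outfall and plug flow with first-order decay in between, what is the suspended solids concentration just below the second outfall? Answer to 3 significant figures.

Flow-weighted average: C = (5.360·25.00 + 0.3650·493.0) / 5.725 = 313.9/5.725 = 54.84 mg/L; combined flow 5.725 m³/s.
Travel time t = 12·1000 / 0.20 = 60000 s = 16.67 h.
Half-life 0.762 d → k = ln 2 / 0.762 = 0.9096 d⁻¹.
After decay, C = 54.84 × e^(−kt) = 54.84 × 0.5317 = 29.16 mg/L.
At the second outfall, C = (5.725·29.16 + 0.3530·486.0) / (5.725 + 0.3530) = 55.69 mg/L.

55.7 mg/L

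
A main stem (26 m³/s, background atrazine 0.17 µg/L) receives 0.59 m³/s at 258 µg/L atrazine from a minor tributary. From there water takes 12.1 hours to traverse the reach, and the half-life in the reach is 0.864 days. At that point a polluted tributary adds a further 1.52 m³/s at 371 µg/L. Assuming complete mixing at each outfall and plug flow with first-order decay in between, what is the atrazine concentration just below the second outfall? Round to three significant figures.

23.8 µg/L

Conservation of mass: C = (26.00·0.1700 + 0.5900·258.0) / 26.59 = 156.6/26.59 = 5.891 µg/L; combined flow 26.59 m³/s.
Half-life 0.864 d → k = ln 2 / 0.864 = 0.8023 d⁻¹.
Decay over the reach: 5.891·exp(−kt) = 5.891·0.6673 = 3.931 µg/L.
Second outfall: C = (26.59·3.931 + 1.520·371.0)/28.11 = 23.78 µg/L.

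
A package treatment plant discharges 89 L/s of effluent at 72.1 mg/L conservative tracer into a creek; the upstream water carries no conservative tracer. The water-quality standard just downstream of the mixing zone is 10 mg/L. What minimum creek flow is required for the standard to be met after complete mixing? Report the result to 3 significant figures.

553 L/s

Set C_mix = 10: (Q·0 + 89.00·72.10) / (Q + 89.00) = 10
→ Q = 89.00·(72.10 − 10)/(10 − 0) = 552.7 L/s.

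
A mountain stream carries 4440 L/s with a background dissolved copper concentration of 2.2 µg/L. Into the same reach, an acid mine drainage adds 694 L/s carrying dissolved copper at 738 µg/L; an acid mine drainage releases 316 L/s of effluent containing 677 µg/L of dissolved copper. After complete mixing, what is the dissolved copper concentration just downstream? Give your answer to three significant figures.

After mixing, C = (4440·2.200 + 694.0·738.0 + 316.0·677.0) / 5450 = 735900/5450 = 135.0 µg/L.

135 µg/L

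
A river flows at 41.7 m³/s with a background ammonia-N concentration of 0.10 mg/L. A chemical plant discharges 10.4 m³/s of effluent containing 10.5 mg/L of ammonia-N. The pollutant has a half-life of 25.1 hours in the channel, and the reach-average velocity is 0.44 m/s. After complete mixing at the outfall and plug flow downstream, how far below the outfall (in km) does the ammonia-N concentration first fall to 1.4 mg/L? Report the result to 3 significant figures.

25.3 km

Conservation of mass: C = (41.70·0.1000 + 10.40·10.50) / 52.10 = 113.4/52.10 = 2.176 mg/L.
Half-life 25.1 h → k = ln 2 / 25.1 = 0.02762 h⁻¹ = 0.6628 d⁻¹.
Set 2.176·exp(−k·t) = 1.4 → t = ln(2.176/1.4)/k = 57490 s = 15.97 h.
Distance = v·t = 0.44·57490 = 25300 m = 25.30 km.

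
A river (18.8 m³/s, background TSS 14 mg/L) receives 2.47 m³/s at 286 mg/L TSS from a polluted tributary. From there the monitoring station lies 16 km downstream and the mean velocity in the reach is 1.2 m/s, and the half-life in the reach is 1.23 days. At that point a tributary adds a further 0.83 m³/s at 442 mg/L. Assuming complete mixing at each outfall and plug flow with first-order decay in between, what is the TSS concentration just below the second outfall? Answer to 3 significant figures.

Mixed concentration C = ΣQC/ΣQ = (18.80·14.00 + 2.470·286.0) / 21.27 = 969.6/21.27 = 45.59 mg/L; combined flow 21.27 m³/s.
Travel time t = 16·1000 / 1.2 = 13330 s = 3.704 h.
Half-life 1.23 d → k = ln 2 / 1.23 = 0.5635 d⁻¹.
Applying C = C₀e^(−kt): 45.59 × 0.9167 = 41.79 mg/L.
Second outfall: C = (21.27·41.79 + 0.8300·442.0)/22.10 = 56.82 mg/L.

56.8 mg/L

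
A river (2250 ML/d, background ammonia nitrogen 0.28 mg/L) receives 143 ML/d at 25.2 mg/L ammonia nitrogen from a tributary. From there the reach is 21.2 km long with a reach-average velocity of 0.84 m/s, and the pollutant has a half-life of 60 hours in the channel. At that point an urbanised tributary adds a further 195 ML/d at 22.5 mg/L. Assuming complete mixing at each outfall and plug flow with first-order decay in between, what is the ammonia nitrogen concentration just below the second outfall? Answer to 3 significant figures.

3.20 mg/L

Flow-weighted average: C = (2250·0.2800 + 143.0·25.20) / 2393 = 4234/2393 = 1.769 mg/L; combined flow 2393 ML/d.
Travel time t = 21.2·1000 / 0.84 = 25240 s = 7.011 h.
Half-life 60 h → k = ln 2 / 60 = 0.01155 h⁻¹ = 0.2773 d⁻¹.
Decay over the reach: 1.769·exp(−kt) = 1.769·0.9222 = 1.632 mg/L.
At the second outfall, C = (2393·1.632 + 195.0·22.50) / (2393 + 195.0) = 3.204 mg/L.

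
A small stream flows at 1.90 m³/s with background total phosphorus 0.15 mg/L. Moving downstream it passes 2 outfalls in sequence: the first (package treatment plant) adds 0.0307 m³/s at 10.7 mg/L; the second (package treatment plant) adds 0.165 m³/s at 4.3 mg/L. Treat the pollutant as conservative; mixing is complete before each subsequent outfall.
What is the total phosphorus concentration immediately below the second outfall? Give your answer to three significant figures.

0.631 mg/L

After outfall 1: Q = 1.900 + 0.03070 = 1.931 m³/s; C = (1.900·0.1500 + 0.03070·10.70)/1.931 = 0.3178 mg/L.
After outfall 2: Q = 1.931 + 0.1650 = 2.096 m³/s; C = (1.931·0.3178 + 0.1650·4.300)/2.096 = 0.6313 mg/L.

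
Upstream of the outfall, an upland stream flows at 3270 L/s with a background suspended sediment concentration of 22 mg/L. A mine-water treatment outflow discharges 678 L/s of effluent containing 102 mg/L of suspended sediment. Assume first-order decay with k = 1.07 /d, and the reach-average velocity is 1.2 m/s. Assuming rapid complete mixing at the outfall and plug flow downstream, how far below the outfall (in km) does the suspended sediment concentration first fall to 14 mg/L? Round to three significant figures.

90.8 km

After mixing, C = (3270·22.00 + 678.0·102.0) / 3948 = 141100/3948 = 35.74 mg/L.
Set 35.74·exp(−k·t) = 14 → t = ln(35.74/14)/k = 75670 s = 21.02 h.
Distance = v·t = 1.2·75670 = 90810 m = 90.81 km.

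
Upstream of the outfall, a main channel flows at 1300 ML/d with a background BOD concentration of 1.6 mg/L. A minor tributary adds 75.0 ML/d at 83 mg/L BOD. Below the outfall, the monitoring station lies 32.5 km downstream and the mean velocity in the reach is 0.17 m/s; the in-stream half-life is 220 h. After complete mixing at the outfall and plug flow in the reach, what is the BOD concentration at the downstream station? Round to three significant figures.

5.11 mg/L

Mixed concentration C = ΣQC/ΣQ = (1300·1.600 + 75.00·83.00) / 1375 = 8305/1375 = 6.040 mg/L.
Travel time t = 32.5·1000 / 0.17 = 191200 s = 53.10 h.
Half-life 220 h → k = ln 2 / 220 = 0.003151 h⁻¹ = 0.07562 d⁻¹.
Applying C = C₀e^(−kt): 6.040 × 0.8459 = 5.109 mg/L.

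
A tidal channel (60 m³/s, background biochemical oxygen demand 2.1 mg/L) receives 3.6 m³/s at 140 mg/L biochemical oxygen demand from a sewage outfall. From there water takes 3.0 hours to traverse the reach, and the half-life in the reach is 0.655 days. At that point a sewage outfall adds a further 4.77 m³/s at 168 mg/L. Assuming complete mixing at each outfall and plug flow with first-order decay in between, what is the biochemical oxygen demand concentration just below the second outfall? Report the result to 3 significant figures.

19.8 mg/L

Mixed concentration C = ΣQC/ΣQ = (60.00·2.100 + 3.600·140.0) / 63.60 = 630.0/63.60 = 9.906 mg/L; combined flow 63.60 m³/s.
Half-life 0.655 d → k = ln 2 / 0.655 = 1.058 d⁻¹.
Applying C = C₀e^(−kt): 9.906 × 0.8761 = 8.678 mg/L.
Second outfall: C = (63.60·8.678 + 4.770·168.0)/68.37 = 19.79 mg/L.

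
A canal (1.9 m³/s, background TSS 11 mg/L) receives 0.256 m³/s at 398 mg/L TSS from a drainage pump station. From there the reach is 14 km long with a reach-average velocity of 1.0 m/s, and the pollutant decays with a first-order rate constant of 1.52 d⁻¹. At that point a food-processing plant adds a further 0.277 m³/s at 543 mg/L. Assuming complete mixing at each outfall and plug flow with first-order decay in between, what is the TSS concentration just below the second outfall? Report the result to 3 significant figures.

Mass balance: C = (1.900·11.00 + 0.2560·398.0) / 2.156 = 122.8/2.156 = 56.95 mg/L; combined flow 2.156 m³/s.
Travel time t = 14·1000 / 1.0 = 14000 s = 3.889 h.
After decay, C = 56.95 × e^(−kt) = 56.95 × 0.7817 = 44.52 mg/L.
Second outfall: C = (2.156·44.52 + 0.2770·543.0)/2.433 = 101.3 mg/L.

101 mg/L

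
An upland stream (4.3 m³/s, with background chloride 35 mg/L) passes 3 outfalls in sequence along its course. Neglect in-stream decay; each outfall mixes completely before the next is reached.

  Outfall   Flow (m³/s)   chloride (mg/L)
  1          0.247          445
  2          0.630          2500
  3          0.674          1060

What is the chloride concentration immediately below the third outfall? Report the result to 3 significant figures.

436 mg/L

Outfall 1: combined Q = 4.547 m³/s; C = (4.300·35.00 + 0.2470·445.0)/4.547 = 57.27 mg/L.
Outfall 2: combined Q = 5.177 m³/s; C = (4.547·57.27 + 0.6300·2500)/5.177 = 354.5 mg/L.
Outfall 3: combined Q = 5.851 m³/s; C = (5.177·354.5 + 0.6740·1060)/5.851 = 435.8 mg/L.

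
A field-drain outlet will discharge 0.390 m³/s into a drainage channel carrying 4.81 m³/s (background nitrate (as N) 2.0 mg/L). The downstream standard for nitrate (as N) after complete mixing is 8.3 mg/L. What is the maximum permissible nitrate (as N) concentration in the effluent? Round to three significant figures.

86.0 mg/L

At the limit, (Qr·Cr + Qe·Cₑ)/(Qr + Qe) = 8.3:
Cₑ = (5.200·8.3 − 4.810·2.000) / 0.3900 = 86.00 mg/L.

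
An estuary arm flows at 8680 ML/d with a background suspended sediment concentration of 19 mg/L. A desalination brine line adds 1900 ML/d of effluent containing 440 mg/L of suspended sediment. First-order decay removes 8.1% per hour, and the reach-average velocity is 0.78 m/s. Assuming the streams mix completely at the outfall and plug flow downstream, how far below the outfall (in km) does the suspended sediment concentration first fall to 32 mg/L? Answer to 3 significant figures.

Mass balance: C = (8680·19.00 + 1900·440.0) / 10580 = 1001000/10580 = 94.60 mg/L.
8.1%/h lost → k = −ln(1 − 0.081) = 0.08447 h⁻¹.
Set 94.60·exp(−k·t) = 32 → t = ln(94.60/32)/k = 46200 s = 12.83 h.
Distance = v·t = 0.78·46200 = 36030 m = 36.03 km.

36.0 km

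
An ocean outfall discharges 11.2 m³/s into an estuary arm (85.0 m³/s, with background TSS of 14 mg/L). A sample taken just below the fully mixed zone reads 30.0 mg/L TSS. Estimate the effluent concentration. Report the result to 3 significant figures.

151 mg/L

Mass balance: 85.00·14.00 + 11.20·Cₑ = 96.20·30.00
→ Cₑ = (96.20·30.00 − 85.00·14.00) / 11.20 = 151.4 mg/L.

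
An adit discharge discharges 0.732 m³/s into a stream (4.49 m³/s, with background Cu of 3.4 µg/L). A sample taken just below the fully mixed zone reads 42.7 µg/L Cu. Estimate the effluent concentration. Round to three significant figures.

284 µg/L

Mass balance: 4.490·3.400 + 0.7320·Cₑ = 5.222·42.70
→ Cₑ = (5.222·42.70 − 4.490·3.400) / 0.7320 = 283.8 µg/L.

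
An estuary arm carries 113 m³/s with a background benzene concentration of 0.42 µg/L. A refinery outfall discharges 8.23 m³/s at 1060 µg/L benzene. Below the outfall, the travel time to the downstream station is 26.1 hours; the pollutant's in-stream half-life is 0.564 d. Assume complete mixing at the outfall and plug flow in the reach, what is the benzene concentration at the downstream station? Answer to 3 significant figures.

19.0 µg/L

Conservation of mass: C = (113.0·0.4200 + 8.230·1060) / 121.2 = 8771/121.2 = 72.35 µg/L.
Half-life 0.564 d → k = ln 2 / 0.564 = 1.229 d⁻¹.
After decay, C = 72.35 × e^(−kt) = 72.35 × 0.2628 = 19.01 µg/L.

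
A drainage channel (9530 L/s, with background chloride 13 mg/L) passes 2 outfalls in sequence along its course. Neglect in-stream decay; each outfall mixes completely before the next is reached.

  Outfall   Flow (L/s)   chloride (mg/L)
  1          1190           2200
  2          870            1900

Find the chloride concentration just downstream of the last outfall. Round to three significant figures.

After outfall 1: Q = 9530 + 1190 = 10720 L/s; C = (9530·13.00 + 1190·2200)/10720 = 255.8 mg/L.
After outfall 2: Q = 10720 + 870.0 = 11590 L/s; C = (10720·255.8 + 870.0·1900)/11590 = 379.2 mg/L.

379 mg/L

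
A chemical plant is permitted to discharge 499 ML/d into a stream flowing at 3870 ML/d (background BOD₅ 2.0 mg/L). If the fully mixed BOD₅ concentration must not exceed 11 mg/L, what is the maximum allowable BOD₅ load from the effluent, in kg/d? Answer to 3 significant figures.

40300 kg/d

Mass balance at the limit: 3870·2.000 + 499.0·Cₑ = 4369·11 → Cₑ = 80.80 mg/L.
499.0 ML/d = 5.775 m³/s. Load = 5.775 m³/s × 80.80 g/m³ × 86 400 s/d = 40320 kg/d.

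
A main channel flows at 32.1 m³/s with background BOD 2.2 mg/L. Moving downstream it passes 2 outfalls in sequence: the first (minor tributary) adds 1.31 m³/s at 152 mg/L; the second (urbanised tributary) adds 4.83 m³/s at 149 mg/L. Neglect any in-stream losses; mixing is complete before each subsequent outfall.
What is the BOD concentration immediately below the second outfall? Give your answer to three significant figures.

Below outfall 1: Q → 33.41 m³/s, C = (32.10·2.200 + 1.310·152.0)/33.41 = 8.074 mg/L.
Below outfall 2: Q → 38.24 m³/s, C = (33.41·8.074 + 4.830·149.0)/38.24 = 25.87 mg/L.

25.9 mg/L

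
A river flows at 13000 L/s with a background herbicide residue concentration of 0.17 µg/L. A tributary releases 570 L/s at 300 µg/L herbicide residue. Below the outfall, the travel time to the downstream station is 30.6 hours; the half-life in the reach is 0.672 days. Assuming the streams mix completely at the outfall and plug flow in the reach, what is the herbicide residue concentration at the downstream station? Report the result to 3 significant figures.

3.43 µg/L

Mass balance: C = (13000·0.1700 + 570.0·300.0) / 13570 = 173200/13570 = 12.76 µg/L.
Half-life 0.672 d → k = ln 2 / 0.672 = 1.031 d⁻¹.
Decay over the reach: 12.76·exp(−kt) = 12.76·0.2684 = 3.426 µg/L.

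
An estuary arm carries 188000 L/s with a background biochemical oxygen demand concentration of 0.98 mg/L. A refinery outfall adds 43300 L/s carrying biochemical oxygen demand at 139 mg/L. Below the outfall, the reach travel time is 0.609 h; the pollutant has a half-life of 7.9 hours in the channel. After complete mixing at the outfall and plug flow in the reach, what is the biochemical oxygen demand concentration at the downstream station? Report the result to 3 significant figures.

25.4 mg/L

Flow-weighted average: C = (188000·0.9800 + 43300·139.0) / 231300 = 6203000/231300 = 26.82 mg/L.
Half-life 7.9 h → k = ln 2 / 7.9 = 0.08774 h⁻¹ = 2.106 d⁻¹.
First-order decay: C = 26.82·exp(−k·t) = 26.82·0.9480 = 25.42 mg/L.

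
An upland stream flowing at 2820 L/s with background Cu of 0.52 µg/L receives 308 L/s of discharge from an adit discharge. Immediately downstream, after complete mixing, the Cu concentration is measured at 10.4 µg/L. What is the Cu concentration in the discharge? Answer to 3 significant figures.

Mass balance: 2820·0.5200 + 308.0·Cₑ = 3128·10.40
→ Cₑ = (3128·10.40 − 2820·0.5200) / 308.0 = 100.9 µg/L.

101 µg/L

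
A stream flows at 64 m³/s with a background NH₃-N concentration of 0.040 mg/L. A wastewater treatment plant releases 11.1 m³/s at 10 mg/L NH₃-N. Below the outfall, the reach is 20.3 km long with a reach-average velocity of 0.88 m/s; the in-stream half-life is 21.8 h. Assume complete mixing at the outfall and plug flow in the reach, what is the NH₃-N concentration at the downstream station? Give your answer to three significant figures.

1.23 mg/L

After mixing, C = (64.00·0.04000 + 11.10·10.00) / 75.10 = 113.6/75.10 = 1.512 mg/L.
Travel time t = 20.3·1000 / 0.88 = 23070 s = 6.408 h.
Half-life 21.8 h → k = ln 2 / 21.8 = 0.03180 h⁻¹ = 0.7631 d⁻¹.
Applying C = C₀e^(−kt): 1.512 × 0.8157 = 1.233 mg/L.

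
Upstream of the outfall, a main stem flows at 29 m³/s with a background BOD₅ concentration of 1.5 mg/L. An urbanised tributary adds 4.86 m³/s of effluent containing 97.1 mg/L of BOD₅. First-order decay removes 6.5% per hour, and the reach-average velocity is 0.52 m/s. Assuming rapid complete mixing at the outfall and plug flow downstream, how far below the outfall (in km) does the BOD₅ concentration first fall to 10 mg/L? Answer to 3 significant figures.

Mass balance: C = (29.00·1.500 + 4.860·97.10) / 33.86 = 515.4/33.86 = 15.22 mg/L.
6.5%/h lost → k = −ln(1 − 0.065) = 0.06721 h⁻¹.
Set 15.22·exp(−k·t) = 10 → t = ln(15.22/10)/k = 22500 s = 6.251 h.
Distance = v·t = 0.52·22500 = 11700 m = 11.70 km.

11.7 km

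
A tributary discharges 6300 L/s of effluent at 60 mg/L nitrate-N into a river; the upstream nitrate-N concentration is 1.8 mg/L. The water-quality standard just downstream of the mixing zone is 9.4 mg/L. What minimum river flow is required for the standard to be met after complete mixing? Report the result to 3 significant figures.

Set C_mix = 9.4: (Q·1.800 + 6300·60.00) / (Q + 6300) = 9.4
→ Q = 6300·(60.00 − 9.4)/(9.4 − 1.800) = 41940 L/s.

41900 L/s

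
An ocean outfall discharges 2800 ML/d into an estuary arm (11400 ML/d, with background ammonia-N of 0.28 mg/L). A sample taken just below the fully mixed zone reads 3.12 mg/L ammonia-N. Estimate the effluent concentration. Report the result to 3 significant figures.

14.7 mg/L

Mass balance: 11400·0.2800 + 2800·Cₑ = 14200·3.120
→ Cₑ = (14200·3.120 − 11400·0.2800) / 2800 = 14.68 mg/L.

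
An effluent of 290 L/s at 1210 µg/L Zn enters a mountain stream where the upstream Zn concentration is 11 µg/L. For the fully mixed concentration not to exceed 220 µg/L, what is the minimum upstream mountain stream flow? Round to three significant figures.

Set C_mix = 220: (Q·11.00 + 290.0·1210) / (Q + 290.0) = 220
→ Q = 290.0·(1210 − 220)/(220 − 11.00) = 1374 L/s.

1370 L/s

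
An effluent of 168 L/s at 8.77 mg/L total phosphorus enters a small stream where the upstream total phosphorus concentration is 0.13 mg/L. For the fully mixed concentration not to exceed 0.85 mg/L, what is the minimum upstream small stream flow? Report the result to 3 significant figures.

Set C_mix = 0.85: (Q·0.1300 + 168.0·8.770) / (Q + 168.0) = 0.85
→ Q = 168.0·(8.770 − 0.85)/(0.85 − 0.1300) = 1848 L/s.

1850 L/s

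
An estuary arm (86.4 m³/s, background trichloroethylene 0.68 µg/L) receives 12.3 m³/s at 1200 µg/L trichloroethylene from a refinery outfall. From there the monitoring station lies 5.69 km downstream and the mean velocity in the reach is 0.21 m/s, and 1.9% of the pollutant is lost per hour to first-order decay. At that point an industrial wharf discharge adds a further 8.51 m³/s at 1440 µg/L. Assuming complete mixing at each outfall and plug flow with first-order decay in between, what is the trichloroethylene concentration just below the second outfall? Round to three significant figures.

234 µg/L

After mixing, C = (86.40·0.6800 + 12.30·1200) / 98.70 = 14820/98.70 = 150.1 µg/L; combined flow 98.70 m³/s.
Travel time t = 5.69·1000 / 0.21 = 27100 s = 7.526 h.
1.9%/h lost → k = −ln(1 − 0.019) = 0.01918 h⁻¹.
First-order decay: C = 150.1·exp(−k·t) = 150.1·0.8656 = 130.0 µg/L.
Second outfall: C = (98.70·130.0 + 8.510·1440)/107.2 = 233.9 µg/L.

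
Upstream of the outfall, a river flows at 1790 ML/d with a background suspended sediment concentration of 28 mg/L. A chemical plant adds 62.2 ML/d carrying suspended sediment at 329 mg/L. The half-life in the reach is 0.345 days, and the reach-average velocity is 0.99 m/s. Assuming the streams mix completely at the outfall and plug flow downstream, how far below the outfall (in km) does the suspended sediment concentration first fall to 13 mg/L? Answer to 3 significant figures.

45.8 km

After mixing, C = (1790·28.00 + 62.20·329.0) / 1852 = 70580/1852 = 38.11 mg/L.
Half-life 0.345 d → k = ln 2 / 0.345 = 2.009 d⁻¹.
Set 38.11·exp(−k·t) = 13 → t = ln(38.11/13)/k = 46250 s = 12.85 h.
Distance = v·t = 0.99·46250 = 45790 m = 45.79 km.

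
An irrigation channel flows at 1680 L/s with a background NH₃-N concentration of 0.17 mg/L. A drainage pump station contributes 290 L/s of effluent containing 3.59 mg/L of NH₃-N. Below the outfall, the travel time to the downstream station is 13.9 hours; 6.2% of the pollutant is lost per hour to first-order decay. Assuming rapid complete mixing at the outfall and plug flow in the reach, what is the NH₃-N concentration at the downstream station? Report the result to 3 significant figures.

0.277 mg/L

Mass balance: C = (1680·0.1700 + 290.0·3.590) / 1970 = 1327/1970 = 0.6735 mg/L.
6.2%/h lost → k = −ln(1 − 0.062) = 0.06401 h⁻¹.
First-order decay: C = 0.6735·exp(−k·t) = 0.6735·0.4108 = 0.2766 mg/L.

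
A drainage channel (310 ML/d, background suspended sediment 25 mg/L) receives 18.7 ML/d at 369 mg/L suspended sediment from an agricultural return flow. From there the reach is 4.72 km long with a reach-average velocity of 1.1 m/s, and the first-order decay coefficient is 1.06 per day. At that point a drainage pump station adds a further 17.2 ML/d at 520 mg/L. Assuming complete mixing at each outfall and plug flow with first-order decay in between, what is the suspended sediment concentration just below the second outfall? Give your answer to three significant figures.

66.0 mg/L

Conservation of mass: C = (310.0·25.00 + 18.70·369.0) / 328.7 = 14650/328.7 = 44.57 mg/L; combined flow 328.7 ML/d.
Travel time t = 4.72·1000 / 1.1 = 4291 s = 1.192 h.
Applying C = C₀e^(−kt): 44.57 × 0.9487 = 42.28 mg/L.
At the second outfall, C = (328.7·42.28 + 17.20·520.0) / (328.7 + 17.20) = 66.04 mg/L.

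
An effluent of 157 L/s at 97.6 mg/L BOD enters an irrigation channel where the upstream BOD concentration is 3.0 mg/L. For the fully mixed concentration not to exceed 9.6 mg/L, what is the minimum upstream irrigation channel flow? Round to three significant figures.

2090 L/s

Set C_mix = 9.6: (Q·3.000 + 157.0·97.60) / (Q + 157.0) = 9.6
→ Q = 157.0·(97.60 − 9.6)/(9.6 − 3.000) = 2093 L/s.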